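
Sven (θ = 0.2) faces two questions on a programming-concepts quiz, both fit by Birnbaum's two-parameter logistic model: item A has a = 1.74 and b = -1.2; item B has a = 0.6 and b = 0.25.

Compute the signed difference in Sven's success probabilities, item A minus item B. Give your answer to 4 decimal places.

0.4270

P(θ) = 1 / (1 + exp(−a(θ − b)))
P_A = 0.9195
P_B = 0.4925
P_A − P_B = 0.4270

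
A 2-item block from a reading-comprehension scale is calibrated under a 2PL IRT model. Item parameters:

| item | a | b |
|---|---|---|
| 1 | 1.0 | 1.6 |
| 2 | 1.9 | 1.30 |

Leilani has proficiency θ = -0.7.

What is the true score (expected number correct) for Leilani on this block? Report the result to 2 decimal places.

0.11

P(θ) = 1 / (1 + exp(−a(θ − b)))
P_1 = 1/(1+e^{2.3000}) = 0.0911
P_2 = 1/(1+e^{3.8000}) = 0.0219
E[score] = 0.0911 + 0.0219 = 0.1130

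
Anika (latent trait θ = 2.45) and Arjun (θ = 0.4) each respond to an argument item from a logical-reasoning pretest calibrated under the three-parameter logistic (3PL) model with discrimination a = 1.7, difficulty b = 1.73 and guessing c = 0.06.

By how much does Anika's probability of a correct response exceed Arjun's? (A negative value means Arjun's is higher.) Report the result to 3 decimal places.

P(θ) = c + (1 − c) · 1 / (1 + exp(−a(θ − b)))
P(Anika) = 0.7864  [exponent 1.2240]
P(Arjun) = 0.1487  [exponent -2.2610]
Difference = 0.7864 − 0.1487 = 0.6377

0.638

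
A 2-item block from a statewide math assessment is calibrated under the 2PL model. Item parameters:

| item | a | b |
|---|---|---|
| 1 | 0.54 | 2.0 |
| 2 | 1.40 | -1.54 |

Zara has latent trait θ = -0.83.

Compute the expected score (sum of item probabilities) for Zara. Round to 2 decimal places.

0.91

P(θ) = 1 / (1 + exp(−a(θ − b)))
P_1 = 1/(1+e^{1.5282}) = 0.1783
P_2 = 1/(1+e^{-0.9940}) = 0.7299
E[score] = 0.1783 + 0.7299 = 0.9081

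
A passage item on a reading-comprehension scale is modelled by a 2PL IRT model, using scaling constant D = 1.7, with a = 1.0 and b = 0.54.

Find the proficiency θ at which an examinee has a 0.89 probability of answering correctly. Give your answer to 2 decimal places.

1.77

P(θ) = 1 / (1 + exp(−D·a(θ − b)))
logit = ln(0.8900/0.1100) = 2.0907
θ = b + logit/(1.7·a) = 0.54 + 2.0907/1.7000 = 1.7698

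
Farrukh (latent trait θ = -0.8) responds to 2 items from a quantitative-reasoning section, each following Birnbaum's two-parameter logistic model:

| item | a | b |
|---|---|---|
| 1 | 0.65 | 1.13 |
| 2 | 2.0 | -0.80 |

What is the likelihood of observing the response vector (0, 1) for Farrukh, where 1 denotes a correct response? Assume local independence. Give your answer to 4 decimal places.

0.3890

P(θ) = 1 / (1 + exp(−a(θ − b)))
P_1 = 1/(1+e^{1.2545}) = 0.2219
P_2 = 1/(1+e^{0.0000}) = 0.5000
L = (1−P_1) × P_2 = 0.7781 × 0.5000 = 0.38904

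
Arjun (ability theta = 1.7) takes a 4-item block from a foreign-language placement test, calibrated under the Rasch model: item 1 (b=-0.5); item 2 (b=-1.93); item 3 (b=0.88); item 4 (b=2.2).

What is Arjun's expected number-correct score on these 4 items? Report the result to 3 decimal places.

2.946

P(theta) = 1 / (1 + exp(−(theta − b)))
P_1 = 1/(1+e^{-2.2000}) = 0.9002
P_2 = 1/(1+e^{-3.6300}) = 0.9742
P_3 = 1/(1+e^{-0.8200}) = 0.6942
P_4 = 1/(1+e^{0.5000}) = 0.3775
E[score] = 0.9002 + 0.9742 + 0.6942 + 0.3775 = 2.9462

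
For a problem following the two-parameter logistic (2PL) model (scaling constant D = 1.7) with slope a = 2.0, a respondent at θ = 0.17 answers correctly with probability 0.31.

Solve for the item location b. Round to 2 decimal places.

P(θ) = 1 / (1 + exp(−D·a(θ − b)))
logit(0.31) = ln(0.31/0.69) = -0.8001
b = θ − logit/(1.7·a) = 0.17 − (-0.8001)/3.4000 = 0.4053

0.41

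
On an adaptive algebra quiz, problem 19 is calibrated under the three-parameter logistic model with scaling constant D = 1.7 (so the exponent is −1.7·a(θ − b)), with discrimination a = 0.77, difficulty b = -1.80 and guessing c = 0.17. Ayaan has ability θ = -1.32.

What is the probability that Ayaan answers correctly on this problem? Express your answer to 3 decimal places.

0.711

P(θ) = c + (1 − c) · 1 / (1 + exp(−D·a(θ − b)))
Exponent: 1.7 × 0.77 × (-1.32 − (-1.80)) = 0.6283
1/(1 + e^{-0.6283}) = 0.6521
P = 0.17 + 0.83 × 0.6521 = 0.7112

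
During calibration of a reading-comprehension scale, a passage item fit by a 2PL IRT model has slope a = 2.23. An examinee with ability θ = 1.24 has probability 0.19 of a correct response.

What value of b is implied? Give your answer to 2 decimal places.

P(θ) = 1 / (1 + exp(−a(θ − b)))
logit(0.19) = ln(0.19/0.81) = -1.4500
b = θ − logit/(a) = 1.24 − (-1.4500)/2.2300 = 1.8902

1.89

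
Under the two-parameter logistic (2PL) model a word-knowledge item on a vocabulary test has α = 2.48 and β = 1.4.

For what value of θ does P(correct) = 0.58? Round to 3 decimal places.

P(θ) = 1 / (1 + exp(−α(θ − β)))
logit = ln(0.5800/0.4200) = 0.3228
θ = β + logit/(α) = 1.4 + 0.3228/2.4800 = 1.5302

1.530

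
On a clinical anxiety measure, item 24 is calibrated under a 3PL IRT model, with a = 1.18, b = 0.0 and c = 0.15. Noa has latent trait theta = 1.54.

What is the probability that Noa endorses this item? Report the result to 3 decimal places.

0.881

P(theta) = c + (1 − c) · 1 / (1 + exp(−a(theta − b)))
Exponent: 1.18 × (1.54 − 0.0) = 1.8172
1/(1 + e^{-1.8172}) = 0.8602
P = 0.15 + 0.85 × 0.8602 = 0.8812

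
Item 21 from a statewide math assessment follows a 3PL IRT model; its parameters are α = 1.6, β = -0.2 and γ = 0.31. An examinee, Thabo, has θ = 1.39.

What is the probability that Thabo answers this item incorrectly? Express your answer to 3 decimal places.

P(θ) = γ + (1 − γ) · 1 / (1 + exp(−α(θ − β)))
Exponent: 1.6 × (1.39 − (-0.2)) = 2.5440
1/(1 + e^{-2.5440}) = 0.9272
P = 0.31 + 0.69 × 0.9272 = 0.9497
P(incorrect) = 1 − 0.9497 = 0.0503

0.050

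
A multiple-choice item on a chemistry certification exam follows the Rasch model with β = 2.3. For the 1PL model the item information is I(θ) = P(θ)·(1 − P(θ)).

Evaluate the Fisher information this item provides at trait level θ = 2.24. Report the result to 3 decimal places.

0.250

P = 1/(1+e^{0.0600}) = 0.4850
P(1−P) = 0.4850 × 0.5150 = 0.2498
I = P(1−P) = 0.24978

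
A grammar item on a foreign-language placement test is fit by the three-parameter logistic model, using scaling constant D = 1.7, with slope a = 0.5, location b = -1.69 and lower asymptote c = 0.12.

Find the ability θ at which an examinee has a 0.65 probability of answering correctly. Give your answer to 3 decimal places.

-1.202

P(θ) = c + (1 − c) · 1 / (1 + exp(−D·a(θ − b)))
Remove guessing floor: (0.65 − 0.12)/(1 − 0.12) = 0.6023
logit = ln(0.6023/0.3977) = 0.4149
θ = b + logit/(1.7·a) = -1.69 + 0.4149/0.8500 = -1.2018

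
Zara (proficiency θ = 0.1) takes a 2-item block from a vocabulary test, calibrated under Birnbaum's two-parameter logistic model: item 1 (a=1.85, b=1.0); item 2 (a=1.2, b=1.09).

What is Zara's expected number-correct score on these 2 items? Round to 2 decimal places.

P(θ) = 1 / (1 + exp(−a(θ − b)))
P_1 = 1/(1+e^{1.6650}) = 0.1591
P_2 = 1/(1+e^{1.1880}) = 0.2336
E[score] = 0.1591 + 0.2336 = 0.3927

0.39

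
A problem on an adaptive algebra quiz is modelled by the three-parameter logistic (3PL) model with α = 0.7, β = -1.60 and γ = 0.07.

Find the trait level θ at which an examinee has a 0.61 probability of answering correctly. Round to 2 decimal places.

-1.14

P(θ) = γ + (1 − γ) · 1 / (1 + exp(−α(θ − β)))
Remove guessing floor: (0.61 − 0.07)/(1 − 0.07) = 0.5806
logit = ln(0.5806/0.4194) = 0.3254
θ = β + logit/(α) = -1.60 + 0.3254/0.7000 = -1.1351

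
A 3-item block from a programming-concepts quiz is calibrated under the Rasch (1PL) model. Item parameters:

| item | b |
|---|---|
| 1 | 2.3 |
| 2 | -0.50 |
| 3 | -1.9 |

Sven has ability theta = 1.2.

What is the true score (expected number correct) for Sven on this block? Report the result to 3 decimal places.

2.052

P(theta) = 1 / (1 + exp(−(theta − b)))
P_1 = 1/(1+e^{1.1000}) = 0.2497
P_2 = 1/(1+e^{-1.7000}) = 0.8455
P_3 = 1/(1+e^{-3.1000}) = 0.9569
E[score] = 0.2497 + 0.8455 + 0.9569 = 2.0522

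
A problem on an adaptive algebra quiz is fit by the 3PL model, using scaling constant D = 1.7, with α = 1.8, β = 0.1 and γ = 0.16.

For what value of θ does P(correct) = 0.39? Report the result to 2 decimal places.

P(θ) = γ + (1 − γ) · 1 / (1 + exp(−D·α(θ − β)))
Remove guessing floor: (0.39 − 0.16)/(1 − 0.16) = 0.2738
logit = ln(0.2738/0.7262) = -0.9754
θ = β + logit/(1.7·α) = 0.1 + (-0.9754)/3.0600 = -0.2188

-0.22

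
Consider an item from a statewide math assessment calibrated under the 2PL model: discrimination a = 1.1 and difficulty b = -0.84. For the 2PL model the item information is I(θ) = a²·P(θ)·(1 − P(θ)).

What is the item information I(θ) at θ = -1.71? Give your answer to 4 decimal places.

0.2426

P = 1/(1+e^{0.9570}) = 0.2775
P(1−P) = 0.2775 × 0.7225 = 0.2005
I = a² × P(1−P) = 1.1² × 0.2005 = 0.24259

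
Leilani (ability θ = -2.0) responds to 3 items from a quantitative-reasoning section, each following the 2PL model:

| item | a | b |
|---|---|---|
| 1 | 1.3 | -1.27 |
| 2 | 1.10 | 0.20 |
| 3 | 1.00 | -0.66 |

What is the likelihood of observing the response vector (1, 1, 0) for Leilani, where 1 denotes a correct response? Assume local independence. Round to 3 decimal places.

0.018

P(θ) = 1 / (1 + exp(−a(θ − b)))
P_1 = 1/(1+e^{0.9490}) = 0.2791
P_2 = 1/(1+e^{2.4200}) = 0.0817
P_3 = 1/(1+e^{1.3400}) = 0.2075
L = P_1 × P_2 × (1−P_3) = 0.2791 × 0.0817 × 0.7925 = 0.01806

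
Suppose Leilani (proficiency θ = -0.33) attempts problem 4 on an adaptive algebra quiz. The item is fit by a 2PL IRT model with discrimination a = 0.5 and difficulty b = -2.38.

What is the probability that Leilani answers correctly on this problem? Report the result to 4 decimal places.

P(θ) = 1 / (1 + exp(−a(θ − b)))
Exponent: 0.5 × (-0.33 − (-2.38)) = 1.0250
1/(1 + e^{-1.0250}) = 0.7359

0.7359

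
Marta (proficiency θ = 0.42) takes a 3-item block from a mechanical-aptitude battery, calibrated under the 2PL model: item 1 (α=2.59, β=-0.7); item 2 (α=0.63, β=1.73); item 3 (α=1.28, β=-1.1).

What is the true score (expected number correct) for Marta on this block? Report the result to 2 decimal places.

P(θ) = 1 / (1 + exp(−α(θ − β)))
P_1 = 1/(1+e^{-2.9008}) = 0.9479
P_2 = 1/(1+e^{0.8253}) = 0.3046
P_3 = 1/(1+e^{-1.9456}) = 0.8750
E[score] = 0.9479 + 0.3046 + 0.8750 = 2.1275

2.13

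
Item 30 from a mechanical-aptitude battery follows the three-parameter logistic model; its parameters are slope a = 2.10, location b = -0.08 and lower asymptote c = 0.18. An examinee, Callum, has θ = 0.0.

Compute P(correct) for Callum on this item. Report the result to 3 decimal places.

0.624

P(θ) = c + (1 − c) · 1 / (1 + exp(−a(θ − b)))
Exponent: 2.10 × (0.0 − (-0.08)) = 0.1680
1/(1 + e^{-0.1680}) = 0.5419
P = 0.18 + 0.82 × 0.5419 = 0.6244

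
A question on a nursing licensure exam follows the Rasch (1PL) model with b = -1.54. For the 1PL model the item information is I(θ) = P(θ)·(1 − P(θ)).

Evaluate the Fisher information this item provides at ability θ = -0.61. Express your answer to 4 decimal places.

P = 1/(1+e^{-0.9300}) = 0.7171
P(1−P) = 0.7171 × 0.2829 = 0.2029
I = P(1−P) = 0.20288

0.2029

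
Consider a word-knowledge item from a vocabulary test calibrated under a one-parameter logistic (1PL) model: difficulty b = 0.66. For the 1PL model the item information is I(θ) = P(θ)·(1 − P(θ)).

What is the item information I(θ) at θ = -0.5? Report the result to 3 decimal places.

0.182

P = 1/(1+e^{1.1600}) = 0.2387
P(1−P) = 0.2387 × 0.7613 = 0.1817
I = P(1−P) = 0.18171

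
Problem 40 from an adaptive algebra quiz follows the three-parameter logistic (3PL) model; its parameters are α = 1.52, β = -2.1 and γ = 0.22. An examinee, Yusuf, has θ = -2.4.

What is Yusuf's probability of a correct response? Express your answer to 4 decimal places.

P(θ) = γ + (1 − γ) · 1 / (1 + exp(−α(θ − β)))
Exponent: 1.52 × (-2.4 − (-2.1)) = -0.4560
1/(1 + e^{0.4560}) = 0.3879
P = 0.22 + 0.78 × 0.3879 = 0.5226

0.5226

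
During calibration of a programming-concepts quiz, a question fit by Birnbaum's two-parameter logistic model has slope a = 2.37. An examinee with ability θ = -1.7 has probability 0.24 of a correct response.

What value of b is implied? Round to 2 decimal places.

P(θ) = 1 / (1 + exp(−a(θ − b)))
logit(0.24) = ln(0.24/0.76) = -1.1527
b = θ − logit/(a) = -1.7 − (-1.1527)/2.3700 = -1.2136

-1.21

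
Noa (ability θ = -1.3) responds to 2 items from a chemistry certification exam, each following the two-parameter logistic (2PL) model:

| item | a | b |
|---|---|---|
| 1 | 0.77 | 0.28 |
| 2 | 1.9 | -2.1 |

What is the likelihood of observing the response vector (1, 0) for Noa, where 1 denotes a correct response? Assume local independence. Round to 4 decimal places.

0.0410

P(θ) = 1 / (1 + exp(−a(θ − b)))
P_1 = 1/(1+e^{1.2166}) = 0.2285
P_2 = 1/(1+e^{-1.5200}) = 0.8205
L = P_1 × (1−P_2) = 0.2285 × 0.1795 = 0.04101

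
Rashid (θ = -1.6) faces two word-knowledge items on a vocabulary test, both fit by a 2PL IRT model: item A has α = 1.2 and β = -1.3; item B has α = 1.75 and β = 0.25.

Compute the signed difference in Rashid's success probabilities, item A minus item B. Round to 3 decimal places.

P(θ) = 1 / (1 + exp(−α(θ − β)))
P_A = 0.4110
P_B = 0.0378
P_A − P_B = 0.3732

0.373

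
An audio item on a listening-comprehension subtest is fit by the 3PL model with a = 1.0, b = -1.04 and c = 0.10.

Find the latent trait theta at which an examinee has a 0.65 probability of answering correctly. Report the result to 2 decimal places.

-0.59

P(theta) = c + (1 − c) · 1 / (1 + exp(−a(theta − b)))
Remove guessing floor: (0.65 − 0.10)/(1 − 0.10) = 0.6111
logit = ln(0.6111/0.3889) = 0.4520
theta = b + logit/(a) = -1.04 + 0.4520/1.0000 = -0.5880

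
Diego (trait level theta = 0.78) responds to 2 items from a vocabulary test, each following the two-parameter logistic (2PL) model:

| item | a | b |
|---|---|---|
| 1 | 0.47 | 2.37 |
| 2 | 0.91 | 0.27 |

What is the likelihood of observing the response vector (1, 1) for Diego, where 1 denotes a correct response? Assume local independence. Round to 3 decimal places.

0.197

P(theta) = 1 / (1 + exp(−a(theta − b)))
P_1 = 1/(1+e^{0.7473}) = 0.3214
P_2 = 1/(1+e^{-0.4641}) = 0.6140
L = P_1 × P_2 = 0.3214 × 0.6140 = 0.19734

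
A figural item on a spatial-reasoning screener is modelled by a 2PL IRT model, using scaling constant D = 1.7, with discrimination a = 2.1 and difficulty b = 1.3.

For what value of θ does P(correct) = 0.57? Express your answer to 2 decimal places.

1.38

P(θ) = 1 / (1 + exp(−D·a(θ − b)))
logit = ln(0.5700/0.4300) = 0.2819
θ = b + logit/(1.7·a) = 1.3 + 0.2819/3.5700 = 1.3789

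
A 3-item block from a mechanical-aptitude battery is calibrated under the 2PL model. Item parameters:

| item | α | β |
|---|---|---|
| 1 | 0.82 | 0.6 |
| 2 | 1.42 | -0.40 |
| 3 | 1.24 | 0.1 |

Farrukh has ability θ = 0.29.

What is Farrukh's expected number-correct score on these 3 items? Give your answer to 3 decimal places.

P(θ) = 1 / (1 + exp(−α(θ − β)))
P_1 = 1/(1+e^{0.2542}) = 0.4368
P_2 = 1/(1+e^{-0.9798}) = 0.7271
P_3 = 1/(1+e^{-0.2356}) = 0.5586
E[score] = 0.4368 + 0.7271 + 0.5586 = 1.7225

1.722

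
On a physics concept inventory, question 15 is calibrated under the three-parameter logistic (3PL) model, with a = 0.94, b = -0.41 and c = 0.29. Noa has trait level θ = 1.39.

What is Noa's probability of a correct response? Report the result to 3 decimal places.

P(θ) = c + (1 − c) · 1 / (1 + exp(−a(θ − b)))
Exponent: 0.94 × (1.39 − (-0.41)) = 1.6920
1/(1 + e^{-1.6920}) = 0.8445
P = 0.29 + 0.71 × 0.8445 = 0.8896

0.890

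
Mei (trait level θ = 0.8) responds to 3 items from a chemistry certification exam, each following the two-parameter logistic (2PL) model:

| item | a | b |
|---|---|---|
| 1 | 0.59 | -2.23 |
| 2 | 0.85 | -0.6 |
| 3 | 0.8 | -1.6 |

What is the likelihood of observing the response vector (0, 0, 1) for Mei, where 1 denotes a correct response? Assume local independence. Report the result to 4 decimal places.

P(θ) = 1 / (1 + exp(−a(θ − b)))
P_1 = 1/(1+e^{-1.7877}) = 0.8566
P_2 = 1/(1+e^{-1.1900}) = 0.7667
P_3 = 1/(1+e^{-1.9200}) = 0.8721
L = (1−P_1) × (1−P_2) × P_3 = 0.1434 × 0.2333 × 0.8721 = 0.02916

0.0292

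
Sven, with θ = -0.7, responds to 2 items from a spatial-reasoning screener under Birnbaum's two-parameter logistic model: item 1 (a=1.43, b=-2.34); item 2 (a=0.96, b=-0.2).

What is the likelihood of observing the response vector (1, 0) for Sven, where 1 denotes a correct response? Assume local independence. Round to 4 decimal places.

P(θ) = 1 / (1 + exp(−a(θ − b)))
P_1 = 1/(1+e^{-2.3452}) = 0.9126
P_2 = 1/(1+e^{0.4800}) = 0.3823
L = P_1 × (1−P_2) = 0.9126 × 0.6177 = 0.56373

0.5637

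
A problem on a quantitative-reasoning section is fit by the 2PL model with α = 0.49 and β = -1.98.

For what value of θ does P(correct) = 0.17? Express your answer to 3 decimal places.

P(θ) = 1 / (1 + exp(−α(θ − β)))
logit = ln(0.1700/0.8300) = -1.5856
θ = β + logit/(α) = -1.98 + (-1.5856)/0.4900 = -5.2160

-5.216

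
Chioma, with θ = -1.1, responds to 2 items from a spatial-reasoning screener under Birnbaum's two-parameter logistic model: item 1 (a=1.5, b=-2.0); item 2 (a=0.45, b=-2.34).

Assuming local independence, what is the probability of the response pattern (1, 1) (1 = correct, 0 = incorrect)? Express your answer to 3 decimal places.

P(θ) = 1 / (1 + exp(−a(θ − b)))
P_1 = 1/(1+e^{-1.3500}) = 0.7941
P_2 = 1/(1+e^{-0.5580}) = 0.6360
L = P_1 × P_2 = 0.7941 × 0.6360 = 0.50506

0.505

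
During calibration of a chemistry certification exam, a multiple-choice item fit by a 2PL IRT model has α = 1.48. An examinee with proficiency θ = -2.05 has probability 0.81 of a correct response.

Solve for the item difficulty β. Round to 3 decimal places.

P(θ) = 1 / (1 + exp(−α(θ − β)))
logit(0.81) = ln(0.81/0.19) = 1.4500
β = θ − logit/(α) = -2.05 − 1.4500/1.4800 = -3.0297

-3.030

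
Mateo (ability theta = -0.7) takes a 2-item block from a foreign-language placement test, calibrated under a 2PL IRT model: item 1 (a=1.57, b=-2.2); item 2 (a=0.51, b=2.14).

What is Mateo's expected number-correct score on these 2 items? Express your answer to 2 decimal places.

1.10

P(theta) = 1 / (1 + exp(−a(theta − b)))
P_1 = 1/(1+e^{-2.3550}) = 0.9133
P_2 = 1/(1+e^{1.4484}) = 0.1902
E[score] = 0.9133 + 0.1902 = 1.1036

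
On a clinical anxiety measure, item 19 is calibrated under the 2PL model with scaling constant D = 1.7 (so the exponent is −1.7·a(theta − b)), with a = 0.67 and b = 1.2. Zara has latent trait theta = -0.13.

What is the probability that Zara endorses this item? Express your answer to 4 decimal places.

0.1802

P(theta) = 1 / (1 + exp(−D·a(theta − b)))
Exponent: 1.7 × 0.67 × (-0.13 − 1.2) = -1.5149
1/(1 + e^{1.5149}) = 0.1802
P = 0.1802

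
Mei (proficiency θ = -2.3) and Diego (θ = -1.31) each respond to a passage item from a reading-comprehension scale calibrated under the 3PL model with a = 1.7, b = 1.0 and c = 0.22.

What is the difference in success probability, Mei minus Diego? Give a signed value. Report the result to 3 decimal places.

-0.012

P(θ) = c + (1 − c) · 1 / (1 + exp(−a(θ − b)))
P(Mei) = 0.2228  [exponent -5.6100]
P(Diego) = 0.2351  [exponent -3.9270]
Difference = 0.2228 − 0.2351 = -0.0122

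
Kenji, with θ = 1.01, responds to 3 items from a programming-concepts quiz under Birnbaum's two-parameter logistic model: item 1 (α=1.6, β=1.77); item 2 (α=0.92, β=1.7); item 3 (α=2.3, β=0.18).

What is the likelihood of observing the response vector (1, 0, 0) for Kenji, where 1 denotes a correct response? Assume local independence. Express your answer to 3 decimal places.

0.019

P(θ) = 1 / (1 + exp(−α(θ − β)))
P_1 = 1/(1+e^{1.2160}) = 0.2286
P_2 = 1/(1+e^{0.6348}) = 0.3464
P_3 = 1/(1+e^{-1.9090}) = 0.8709
L = P_1 × (1−P_2) × (1−P_3) = 0.2286 × 0.6536 × 0.1291 = 0.01929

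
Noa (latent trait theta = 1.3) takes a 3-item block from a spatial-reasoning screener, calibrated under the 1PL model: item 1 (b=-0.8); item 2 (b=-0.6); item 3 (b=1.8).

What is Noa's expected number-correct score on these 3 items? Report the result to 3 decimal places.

2.138

P(theta) = 1 / (1 + exp(−(theta − b)))
P_1 = 1/(1+e^{-2.1000}) = 0.8909
P_2 = 1/(1+e^{-1.9000}) = 0.8699
P_3 = 1/(1+e^{0.5000}) = 0.3775
E[score] = 0.8909 + 0.8699 + 0.3775 = 2.1383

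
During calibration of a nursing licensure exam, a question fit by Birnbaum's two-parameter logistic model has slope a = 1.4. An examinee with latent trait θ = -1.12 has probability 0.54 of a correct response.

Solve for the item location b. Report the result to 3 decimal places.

P(θ) = 1 / (1 + exp(−a(θ − b)))
logit(0.54) = ln(0.54/0.46) = 0.1603
b = θ − logit/(a) = -1.12 − 0.1603/1.4000 = -1.2345

-1.235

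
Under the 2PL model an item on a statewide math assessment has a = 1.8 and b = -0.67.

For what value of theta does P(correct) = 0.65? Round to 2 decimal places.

-0.33

P(theta) = 1 / (1 + exp(−a(theta − b)))
logit = ln(0.6500/0.3500) = 0.6190
theta = b + logit/(a) = -0.67 + 0.6190/1.8000 = -0.3261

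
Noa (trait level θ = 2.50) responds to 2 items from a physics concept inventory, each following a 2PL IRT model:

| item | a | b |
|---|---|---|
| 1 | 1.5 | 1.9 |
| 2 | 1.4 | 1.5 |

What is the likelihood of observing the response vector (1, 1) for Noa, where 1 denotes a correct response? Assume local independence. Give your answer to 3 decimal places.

0.570

P(θ) = 1 / (1 + exp(−a(θ − b)))
P_1 = 1/(1+e^{-0.9000}) = 0.7109
P_2 = 1/(1+e^{-1.4000}) = 0.8022
L = P_1 × P_2 = 0.7109 × 0.8022 = 0.57031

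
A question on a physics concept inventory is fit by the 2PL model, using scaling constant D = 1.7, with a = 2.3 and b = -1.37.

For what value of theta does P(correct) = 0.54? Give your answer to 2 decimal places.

-1.33

P(theta) = 1 / (1 + exp(−D·a(theta − b)))
logit = ln(0.5400/0.4600) = 0.1603
theta = b + logit/(1.7·a) = -1.37 + 0.1603/3.9100 = -1.3290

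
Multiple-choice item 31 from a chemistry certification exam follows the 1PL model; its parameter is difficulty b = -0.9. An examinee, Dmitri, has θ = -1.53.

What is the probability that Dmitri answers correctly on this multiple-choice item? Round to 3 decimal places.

0.348

P(θ) = 1 / (1 + exp(−(θ − b)))
Exponent: (-1.53 − (-0.9)) = -0.6300
1/(1 + e^{0.6300}) = 0.3475
P = 0.3475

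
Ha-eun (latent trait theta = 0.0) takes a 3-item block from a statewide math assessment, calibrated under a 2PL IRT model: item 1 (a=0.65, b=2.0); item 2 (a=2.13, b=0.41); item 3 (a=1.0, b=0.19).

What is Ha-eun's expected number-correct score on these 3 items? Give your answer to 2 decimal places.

P(theta) = 1 / (1 + exp(−a(theta − b)))
P_1 = 1/(1+e^{1.3000}) = 0.2142
P_2 = 1/(1+e^{0.8733}) = 0.2946
P_3 = 1/(1+e^{0.1900}) = 0.4526
E[score] = 0.2142 + 0.2946 + 0.4526 = 0.9614

0.96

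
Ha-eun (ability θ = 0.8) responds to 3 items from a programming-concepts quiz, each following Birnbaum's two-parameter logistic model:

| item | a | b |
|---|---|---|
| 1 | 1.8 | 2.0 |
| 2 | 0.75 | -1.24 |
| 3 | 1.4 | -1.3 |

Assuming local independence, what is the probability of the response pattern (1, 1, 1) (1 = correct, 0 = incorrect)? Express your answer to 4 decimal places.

0.0807

P(θ) = 1 / (1 + exp(−a(θ − b)))
P_1 = 1/(1+e^{2.1600}) = 0.1034
P_2 = 1/(1+e^{-1.5300}) = 0.8220
P_3 = 1/(1+e^{-2.9400}) = 0.9498
L = P_1 × P_2 × P_3 = 0.1034 × 0.8220 × 0.9498 = 0.08073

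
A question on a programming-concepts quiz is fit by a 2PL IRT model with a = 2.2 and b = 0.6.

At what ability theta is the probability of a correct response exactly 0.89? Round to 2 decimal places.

P(theta) = 1 / (1 + exp(−a(theta − b)))
logit = ln(0.8900/0.1100) = 2.0907
theta = b + logit/(a) = 0.6 + 2.0907/2.2000 = 1.5503

1.55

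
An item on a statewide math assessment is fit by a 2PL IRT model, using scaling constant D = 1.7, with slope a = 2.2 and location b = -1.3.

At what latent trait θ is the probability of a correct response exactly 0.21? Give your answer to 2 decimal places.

P(θ) = 1 / (1 + exp(−D·a(θ − b)))
logit = ln(0.2100/0.7900) = -1.3249
θ = b + logit/(1.7·a) = -1.3 + (-1.3249)/3.7400 = -1.6543

-1.65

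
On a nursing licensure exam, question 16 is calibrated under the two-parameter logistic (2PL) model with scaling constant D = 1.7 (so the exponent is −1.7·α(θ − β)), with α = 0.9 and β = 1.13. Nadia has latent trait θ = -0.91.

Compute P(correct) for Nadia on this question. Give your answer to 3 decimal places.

0.042

P(θ) = 1 / (1 + exp(−D·α(θ − β)))
Exponent: 1.7 × 0.9 × (-0.91 − 1.13) = -3.1212
1/(1 + e^{3.1212}) = 0.0422
P = 0.0422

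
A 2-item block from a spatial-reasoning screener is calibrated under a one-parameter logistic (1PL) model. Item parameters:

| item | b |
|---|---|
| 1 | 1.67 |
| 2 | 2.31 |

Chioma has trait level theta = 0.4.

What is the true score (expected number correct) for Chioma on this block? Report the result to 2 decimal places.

P(theta) = 1 / (1 + exp(−(theta − b)))
P_1 = 1/(1+e^{1.2700}) = 0.2193
P_2 = 1/(1+e^{1.9100}) = 0.1290
E[score] = 0.2193 + 0.1290 = 0.3482

0.35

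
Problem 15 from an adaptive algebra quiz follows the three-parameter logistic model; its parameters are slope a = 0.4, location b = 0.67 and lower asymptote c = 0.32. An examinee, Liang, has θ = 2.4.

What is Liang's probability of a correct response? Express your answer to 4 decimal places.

P(θ) = c + (1 − c) · 1 / (1 + exp(−a(θ − b)))
Exponent: 0.4 × (2.4 − 0.67) = 0.6920
1/(1 + e^{-0.6920}) = 0.6664
P = 0.32 + 0.68 × 0.6664 = 0.7732

0.7732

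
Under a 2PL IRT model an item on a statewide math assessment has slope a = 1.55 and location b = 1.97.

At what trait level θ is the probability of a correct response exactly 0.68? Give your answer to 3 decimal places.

2.456

P(θ) = 1 / (1 + exp(−a(θ − b)))
logit = ln(0.6800/0.3200) = 0.7538
θ = b + logit/(a) = 1.97 + 0.7538/1.5500 = 2.4563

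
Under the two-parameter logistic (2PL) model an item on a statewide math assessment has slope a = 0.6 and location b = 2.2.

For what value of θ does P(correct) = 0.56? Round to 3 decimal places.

P(θ) = 1 / (1 + exp(−a(θ − b)))
logit = ln(0.5600/0.4400) = 0.2412
θ = b + logit/(a) = 2.2 + 0.2412/0.6000 = 2.6019

2.602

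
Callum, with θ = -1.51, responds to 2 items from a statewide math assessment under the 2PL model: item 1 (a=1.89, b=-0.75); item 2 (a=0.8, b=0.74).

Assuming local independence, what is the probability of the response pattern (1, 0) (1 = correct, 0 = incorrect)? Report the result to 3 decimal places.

P(θ) = 1 / (1 + exp(−a(θ − b)))
P_1 = 1/(1+e^{1.4364}) = 0.1921
P_2 = 1/(1+e^{1.8000}) = 0.1419
L = P_1 × (1−P_2) = 0.1921 × 0.8581 = 0.16485

0.165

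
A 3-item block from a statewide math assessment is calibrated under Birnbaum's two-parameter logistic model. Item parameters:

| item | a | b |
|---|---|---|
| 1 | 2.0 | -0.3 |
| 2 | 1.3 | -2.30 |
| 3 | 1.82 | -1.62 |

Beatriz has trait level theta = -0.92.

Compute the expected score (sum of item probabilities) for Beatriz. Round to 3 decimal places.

P(theta) = 1 / (1 + exp(−a(theta − b)))
P_1 = 1/(1+e^{1.2400}) = 0.2244
P_2 = 1/(1+e^{-1.7940}) = 0.8574
P_3 = 1/(1+e^{-1.2740}) = 0.7814
E[score] = 0.2244 + 0.8574 + 0.7814 = 1.8633

1.863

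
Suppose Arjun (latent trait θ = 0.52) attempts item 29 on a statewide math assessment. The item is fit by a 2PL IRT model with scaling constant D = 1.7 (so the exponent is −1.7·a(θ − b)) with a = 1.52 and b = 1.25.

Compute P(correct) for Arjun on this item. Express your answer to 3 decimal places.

P(θ) = 1 / (1 + exp(−D·a(θ − b)))
Exponent: 1.7 × 1.52 × (0.52 − 1.25) = -1.8863
1/(1 + e^{1.8863}) = 0.1317
P = 0.1317

0.132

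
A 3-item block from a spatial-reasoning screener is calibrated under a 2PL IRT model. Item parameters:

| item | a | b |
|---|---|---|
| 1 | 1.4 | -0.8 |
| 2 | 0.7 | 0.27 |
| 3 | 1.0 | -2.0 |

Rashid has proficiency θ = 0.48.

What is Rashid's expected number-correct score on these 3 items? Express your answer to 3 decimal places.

2.317

P(θ) = 1 / (1 + exp(−a(θ − b)))
P_1 = 1/(1+e^{-1.7920}) = 0.8572
P_2 = 1/(1+e^{-0.1470}) = 0.5367
P_3 = 1/(1+e^{-2.4800}) = 0.9227
E[score] = 0.8572 + 0.5367 + 0.9227 = 2.3166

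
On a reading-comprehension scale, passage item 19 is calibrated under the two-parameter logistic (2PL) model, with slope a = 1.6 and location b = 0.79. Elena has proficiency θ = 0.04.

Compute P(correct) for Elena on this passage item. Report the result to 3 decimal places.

0.231

P(θ) = 1 / (1 + exp(−a(θ − b)))
Exponent: 1.6 × (0.04 − 0.79) = -1.2000
1/(1 + e^{1.2000}) = 0.2315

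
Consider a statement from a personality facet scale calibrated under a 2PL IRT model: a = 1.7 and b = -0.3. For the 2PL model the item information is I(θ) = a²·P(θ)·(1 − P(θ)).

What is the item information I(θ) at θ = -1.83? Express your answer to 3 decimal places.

0.186

P = 1/(1+e^{2.6010}) = 0.0691
P(1−P) = 0.0691 × 0.9309 = 0.0643
I = a² × P(1−P) = 1.7² × 0.0643 = 0.18584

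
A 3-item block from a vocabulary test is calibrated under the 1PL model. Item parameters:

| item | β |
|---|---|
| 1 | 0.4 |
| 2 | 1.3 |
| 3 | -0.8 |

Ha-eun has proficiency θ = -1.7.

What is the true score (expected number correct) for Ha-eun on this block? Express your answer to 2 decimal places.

0.45

P(θ) = 1 / (1 + exp(−(θ − β)))
P_1 = 1/(1+e^{2.1000}) = 0.1091
P_2 = 1/(1+e^{3.0000}) = 0.0474
P_3 = 1/(1+e^{0.9000}) = 0.2891
E[score] = 0.1091 + 0.0474 + 0.2891 = 0.4456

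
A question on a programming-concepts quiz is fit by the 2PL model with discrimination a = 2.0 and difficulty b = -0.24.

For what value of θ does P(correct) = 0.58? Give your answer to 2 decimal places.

-0.08

P(θ) = 1 / (1 + exp(−a(θ − b)))
logit = ln(0.5800/0.4200) = 0.3228
θ = b + logit/(a) = -0.24 + 0.3228/2.0000 = -0.0786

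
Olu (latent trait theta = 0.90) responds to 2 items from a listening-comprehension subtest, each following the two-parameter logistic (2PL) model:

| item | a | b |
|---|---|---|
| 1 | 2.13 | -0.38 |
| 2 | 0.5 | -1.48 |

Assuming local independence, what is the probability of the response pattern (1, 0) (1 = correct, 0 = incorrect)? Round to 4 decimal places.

0.2189

P(theta) = 1 / (1 + exp(−a(theta − b)))
P_1 = 1/(1+e^{-2.7264}) = 0.9386
P_2 = 1/(1+e^{-1.1900}) = 0.7667
L = P_1 × (1−P_2) = 0.9386 × 0.2333 = 0.21893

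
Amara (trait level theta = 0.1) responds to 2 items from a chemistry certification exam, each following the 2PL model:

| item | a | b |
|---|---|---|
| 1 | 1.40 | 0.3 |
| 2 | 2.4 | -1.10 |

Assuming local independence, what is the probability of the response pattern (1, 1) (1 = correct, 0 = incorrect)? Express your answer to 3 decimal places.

P(theta) = 1 / (1 + exp(−a(theta − b)))
P_1 = 1/(1+e^{0.2800}) = 0.4305
P_2 = 1/(1+e^{-2.8800}) = 0.9468
L = P_1 × P_2 = 0.4305 × 0.9468 = 0.40757

0.408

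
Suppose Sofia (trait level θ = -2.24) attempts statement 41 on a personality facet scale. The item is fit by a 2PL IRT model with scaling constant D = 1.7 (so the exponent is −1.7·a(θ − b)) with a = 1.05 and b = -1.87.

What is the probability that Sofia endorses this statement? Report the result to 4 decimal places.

P(θ) = 1 / (1 + exp(−D·a(θ − b)))
Exponent: 1.7 × 1.05 × (-2.24 − (-1.87)) = -0.6605
1/(1 + e^{0.6605}) = 0.3406
P = 0.3406

0.3406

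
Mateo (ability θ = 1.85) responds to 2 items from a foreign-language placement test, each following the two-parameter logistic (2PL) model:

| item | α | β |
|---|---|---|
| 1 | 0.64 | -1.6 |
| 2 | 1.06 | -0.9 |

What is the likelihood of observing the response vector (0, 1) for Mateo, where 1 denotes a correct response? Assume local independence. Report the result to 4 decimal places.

0.0939

P(θ) = 1 / (1 + exp(−α(θ − β)))
P_1 = 1/(1+e^{-2.2080}) = 0.9010
P_2 = 1/(1+e^{-2.9150}) = 0.9486
L = (1−P_1) × P_2 = 0.0990 × 0.9486 = 0.09394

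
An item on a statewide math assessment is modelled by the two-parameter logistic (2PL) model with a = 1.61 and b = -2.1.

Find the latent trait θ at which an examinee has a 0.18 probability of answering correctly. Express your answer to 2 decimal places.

-3.04

P(θ) = 1 / (1 + exp(−a(θ − b)))
logit = ln(0.1800/0.8200) = -1.5163
θ = b + logit/(a) = -2.1 + (-1.5163)/1.6100 = -3.0418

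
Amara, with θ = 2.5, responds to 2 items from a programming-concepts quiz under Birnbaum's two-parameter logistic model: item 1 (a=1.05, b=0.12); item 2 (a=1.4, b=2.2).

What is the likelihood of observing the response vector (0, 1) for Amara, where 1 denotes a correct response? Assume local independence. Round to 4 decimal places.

0.0458

P(θ) = 1 / (1 + exp(−a(θ − b)))
P_1 = 1/(1+e^{-2.4990}) = 0.9241
P_2 = 1/(1+e^{-0.4200}) = 0.6035
L = (1−P_1) × P_2 = 0.0759 × 0.6035 = 0.04582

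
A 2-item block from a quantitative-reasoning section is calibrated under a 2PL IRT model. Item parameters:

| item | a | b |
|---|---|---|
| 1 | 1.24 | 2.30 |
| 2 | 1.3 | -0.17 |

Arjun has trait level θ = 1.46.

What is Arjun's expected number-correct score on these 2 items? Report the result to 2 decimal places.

1.15

P(θ) = 1 / (1 + exp(−a(θ − b)))
P_1 = 1/(1+e^{1.0416}) = 0.2608
P_2 = 1/(1+e^{-2.1190}) = 0.8927
E[score] = 0.2608 + 0.8927 = 1.1536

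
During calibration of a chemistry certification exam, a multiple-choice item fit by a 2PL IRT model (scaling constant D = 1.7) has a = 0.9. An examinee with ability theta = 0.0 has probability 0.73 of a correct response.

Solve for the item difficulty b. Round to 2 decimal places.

P(theta) = 1 / (1 + exp(−D·a(theta − b)))
logit(0.73) = ln(0.73/0.27) = 0.9946
b = theta − logit/(1.7·a) = 0.0 − 0.9946/1.5300 = -0.6501

-0.65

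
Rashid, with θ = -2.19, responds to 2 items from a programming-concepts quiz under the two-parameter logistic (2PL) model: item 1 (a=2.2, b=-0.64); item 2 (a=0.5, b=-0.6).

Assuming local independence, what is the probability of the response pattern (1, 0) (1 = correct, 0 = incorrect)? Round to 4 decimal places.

P(θ) = 1 / (1 + exp(−a(θ − b)))
P_1 = 1/(1+e^{3.4100}) = 0.0320
P_2 = 1/(1+e^{0.7950}) = 0.3111
L = P_1 × (1−P_2) = 0.0320 × 0.6889 = 0.02203

0.0220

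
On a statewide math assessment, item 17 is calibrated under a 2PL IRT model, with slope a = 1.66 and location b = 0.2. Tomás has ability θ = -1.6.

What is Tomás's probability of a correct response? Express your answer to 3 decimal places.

P(θ) = 1 / (1 + exp(−a(θ − b)))
Exponent: 1.66 × (-1.6 − 0.2) = -2.9880
1/(1 + e^{2.9880}) = 0.0480

0.048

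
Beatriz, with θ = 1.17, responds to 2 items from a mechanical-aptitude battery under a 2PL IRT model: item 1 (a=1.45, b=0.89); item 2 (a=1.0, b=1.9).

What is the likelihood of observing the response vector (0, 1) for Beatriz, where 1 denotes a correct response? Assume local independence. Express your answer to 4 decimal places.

P(θ) = 1 / (1 + exp(−a(θ − b)))
P_1 = 1/(1+e^{-0.4060}) = 0.6001
P_2 = 1/(1+e^{0.7300}) = 0.3252
L = (1−P_1) × P_2 = 0.3999 × 0.3252 = 0.13004

0.1300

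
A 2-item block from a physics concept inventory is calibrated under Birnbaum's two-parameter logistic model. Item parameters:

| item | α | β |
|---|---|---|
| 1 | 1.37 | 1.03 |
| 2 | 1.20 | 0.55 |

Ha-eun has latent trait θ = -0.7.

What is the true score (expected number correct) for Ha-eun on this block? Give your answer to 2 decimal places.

0.27

P(θ) = 1 / (1 + exp(−α(θ − β)))
P_1 = 1/(1+e^{2.3701}) = 0.0855
P_2 = 1/(1+e^{1.5000}) = 0.1824
E[score] = 0.0855 + 0.1824 = 0.2679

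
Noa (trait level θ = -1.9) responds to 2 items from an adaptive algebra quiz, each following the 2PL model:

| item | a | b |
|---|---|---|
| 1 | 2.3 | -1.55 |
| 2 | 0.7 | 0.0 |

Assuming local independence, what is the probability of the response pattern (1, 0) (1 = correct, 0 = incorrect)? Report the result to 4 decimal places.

P(θ) = 1 / (1 + exp(−a(θ − b)))
P_1 = 1/(1+e^{0.8050}) = 0.3090
P_2 = 1/(1+e^{1.3300}) = 0.2092
L = P_1 × (1−P_2) = 0.3090 × 0.7908 = 0.24434

0.2443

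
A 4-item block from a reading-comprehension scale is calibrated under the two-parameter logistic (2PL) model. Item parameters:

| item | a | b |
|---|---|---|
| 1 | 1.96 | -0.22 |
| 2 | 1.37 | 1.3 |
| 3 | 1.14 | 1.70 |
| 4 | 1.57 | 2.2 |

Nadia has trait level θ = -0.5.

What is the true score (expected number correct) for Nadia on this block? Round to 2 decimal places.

P(θ) = 1 / (1 + exp(−a(θ − b)))
P_1 = 1/(1+e^{0.5488}) = 0.3661
P_2 = 1/(1+e^{2.4660}) = 0.0783
P_3 = 1/(1+e^{2.5080}) = 0.0753
P_4 = 1/(1+e^{4.2390}) = 0.0142
E[score] = 0.3661 + 0.0783 + 0.0753 + 0.0142 = 0.5339

0.53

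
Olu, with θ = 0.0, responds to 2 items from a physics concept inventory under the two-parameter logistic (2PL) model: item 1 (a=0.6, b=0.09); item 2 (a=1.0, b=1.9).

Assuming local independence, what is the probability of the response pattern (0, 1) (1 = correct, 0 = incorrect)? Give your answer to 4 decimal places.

0.0668

P(θ) = 1 / (1 + exp(−a(θ − b)))
P_1 = 1/(1+e^{0.0540}) = 0.4865
P_2 = 1/(1+e^{1.9000}) = 0.1301
L = (1−P_1) × P_2 = 0.5135 × 0.1301 = 0.06681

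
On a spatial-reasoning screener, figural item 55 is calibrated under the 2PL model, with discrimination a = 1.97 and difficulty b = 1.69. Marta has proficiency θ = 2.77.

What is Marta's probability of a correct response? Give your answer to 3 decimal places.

P(θ) = 1 / (1 + exp(−a(θ − b)))
Exponent: 1.97 × (2.77 − 1.69) = 2.1276
1/(1 + e^{-2.1276}) = 0.8936

0.894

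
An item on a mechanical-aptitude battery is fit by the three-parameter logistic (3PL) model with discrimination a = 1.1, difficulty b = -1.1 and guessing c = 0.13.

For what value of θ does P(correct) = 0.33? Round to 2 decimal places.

-2.20

P(θ) = c + (1 − c) · 1 / (1 + exp(−a(θ − b)))
Remove guessing floor: (0.33 − 0.13)/(1 − 0.13) = 0.2299
logit = ln(0.2299/0.7701) = -1.2090
θ = b + logit/(a) = -1.1 + (-1.2090)/1.1000 = -2.1991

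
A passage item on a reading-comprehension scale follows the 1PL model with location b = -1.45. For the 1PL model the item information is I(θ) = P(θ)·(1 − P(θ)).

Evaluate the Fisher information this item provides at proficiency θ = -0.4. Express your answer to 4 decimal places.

0.1920

P = 1/(1+e^{-1.0500}) = 0.7408
P(1−P) = 0.7408 × 0.2592 = 0.1920
I = P(1−P) = 0.19203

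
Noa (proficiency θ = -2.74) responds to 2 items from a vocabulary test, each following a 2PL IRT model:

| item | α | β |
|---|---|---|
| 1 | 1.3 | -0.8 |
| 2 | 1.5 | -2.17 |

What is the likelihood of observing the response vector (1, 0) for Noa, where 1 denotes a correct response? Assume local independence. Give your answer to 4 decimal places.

0.0522

P(θ) = 1 / (1 + exp(−α(θ − β)))
P_1 = 1/(1+e^{2.5220}) = 0.0743
P_2 = 1/(1+e^{0.8550}) = 0.2984
L = P_1 × (1−P_2) = 0.0743 × 0.7016 = 0.05215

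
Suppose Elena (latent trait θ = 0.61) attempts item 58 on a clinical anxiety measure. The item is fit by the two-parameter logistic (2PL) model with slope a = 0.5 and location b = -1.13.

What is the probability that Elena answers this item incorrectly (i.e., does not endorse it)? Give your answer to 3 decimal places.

P(θ) = 1 / (1 + exp(−a(θ − b)))
Exponent: 0.5 × (0.61 − (-1.13)) = 0.8700
1/(1 + e^{-0.8700}) = 0.7047
P(incorrect) = 1 − 0.7047 = 0.2953

0.295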